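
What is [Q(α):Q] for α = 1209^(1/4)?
[Q(α):Q] = 4

α is a root of x^4 - 1209. By Eisenstein's criterion at the prime p = 3 (which divides the constant term 1209 but p^2 = 9 does not, since 1209 is squarefree), x^4 - 1209 is irreducible over Q. Hence [Q(α):Q] = 4.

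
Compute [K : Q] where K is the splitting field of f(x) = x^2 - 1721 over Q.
[K : Q] = 2

f(x) = x^2 - 1721 factors as (x - √1721)(x + √1721). The splitting field is K = Q(√1721). Since 1721 is squarefree and > 1, it is not a perfect square, so x^2 - 1721 is irreducible over Q and [Q(√1721) : Q] = 2. Hence [K : Q] = 2.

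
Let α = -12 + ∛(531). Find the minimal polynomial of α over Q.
m_α(x) = x^3 + 36x^2 + 432x + 1197

Set β = α + 12 = ∛(531), so β^3 = 531. Then (α + 12)^3 - 531 = 0, i.e. α is a root of g(x) = (x + 12)^3 - 531 = x^3 + 36x^2 + 432x + 1197. Since g(x) = h(x + 12) where h(x) = x^3 - 531, and h is irreducible over Q (because 531 is not a perfect cube, so h has no rational root, and a monic cubic with no rational root is irreducible), g is also irreducible (irreducibility is preserved under the substitution x → x + 12). Hence m_α(x) = x^3 + 36x^2 + 432x + 1197.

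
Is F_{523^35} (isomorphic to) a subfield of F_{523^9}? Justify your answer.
No: F_{523^35} is not a subfield of F_{523^9}

F_{p^m} embeds in F_{p^n} iff m | n. Here 35 ∤ 9 (since 9 = 0·35 + 9 with remainder 9 ≠ 0), so F_{523^35} is not a subfield of F_{523^9}. Equivalently: if it were, the tower law would give 35 = [F_{523^35}:F_523] dividing [F_{523^9}:F_523] = 9, contradiction.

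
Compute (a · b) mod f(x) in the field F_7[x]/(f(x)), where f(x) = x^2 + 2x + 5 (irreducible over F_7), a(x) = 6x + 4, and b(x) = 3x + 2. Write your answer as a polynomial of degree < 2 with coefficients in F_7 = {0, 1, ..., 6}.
a · b ≡ 2x + 2 (mod f(x))

Multiply in F_7[x]: a(x)·b(x) = (6x + 4)·(3x + 2) = 4x^2 + 3x + 1. This has degree ≥ 2, so divide by f(x) over F_7: 4x^2 + 3x + 1 = (4)·(x^2 + 2x + 5) + (2x + 2). Hence a·b ≡ 2x + 2 (mod f). (F_7[x]/(f) is a field with 7^2 = 49 elements since f is irreducible of degree 2.)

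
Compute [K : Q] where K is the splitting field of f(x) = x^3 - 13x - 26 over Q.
[K : Q] = 6

By the rational root test, any rational root of the monic integer polynomial f(x) = x^3 - 13x - 26 must be an integer dividing the constant term -26, i.e. one of ±{1, 2, 13, 26}. Evaluating: f(1) = -38, f(-1) = -14, f(2) = -44, f(-2) = -8, f(13) = 2002, f(-13) = -2054, f(26) = 17212, f(-26) = -17264; none is 0, so f has no rational root and is therefore irreducible over Q (a cubic with no linear factor over a field is irreducible). For an irreducible cubic, the Galois group is A_3 or S_3 according as the discriminant disc(f) = -4a^3 - 27b^2 = -4·(-13)^3 - 27·(-26)^2 = -9464 is or is not a square in Q. Here disc(f) = -9464 is not a perfect square in Q, so the Galois group of f over Q is not contained in A_3 and must be all of S_3. The splitting field has degree |S_3| = 6 over Q, so [K : Q] = 6.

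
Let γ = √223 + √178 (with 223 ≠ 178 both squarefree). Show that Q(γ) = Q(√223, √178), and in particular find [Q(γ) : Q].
[Q(γ) : Q] = 4 (equivalently, Q(γ) = Q(√223, √178))

Obviously Q(γ) ⊆ Q(√223, √178), and [Q(√223, √178):Q] = 4 (since 223, 178 are distinct squarefree integers > 1 with 39694 not a perfect square). To show equality we compute the minimal polynomial of γ. From γ = √223 + √178: γ^2 = 223 + 2√(39694) + 178 = 401 + 2√(39694), so γ^2 - 401 = 2√(39694); squaring, (γ^2 - 401)^2 = 4·39694, i.e. γ^4 - 802γ^2 + 160801 - 158776 = 0, i.e. γ^4 - 802γ^2 + 2025 = 0. So γ is a root of x^4 - 802x^2 + 2025. This polynomial is irreducible over Q: it has no rational root (each ±√223 ± √178 is irrational), and any factorization into two quadratics over Q would force √(39694) ∈ Q (pairing opposite roots) or √223, √178 ∈ Q (other pairings), all impossible. Hence [Q(γ):Q] = 4 = [Q(√223, √178):Q], so Q(γ) = Q(√223, √178).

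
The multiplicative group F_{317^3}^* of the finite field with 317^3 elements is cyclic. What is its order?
|F_{317^3}^*| = 31855012

F_{317^3} has 317^3 = 31855013 elements; its multiplicative group consists of all nonzero elements, so |F_{317^3}^*| = 31855013 - 1 = 31855012. (It is cyclic since any finite subgroup of the multiplicative group of a field is cyclic.)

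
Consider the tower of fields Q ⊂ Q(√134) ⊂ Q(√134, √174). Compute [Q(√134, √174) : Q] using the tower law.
[Q(√134, √174) : Q] = 4

[Q(√134):Q] = 2 (min poly x^2 - 134, irreducible since 134 is squarefree > 1). For the top step, suppose √174 ∈ Q(√134), say √174 = c + d√134 with c, d ∈ Q. Squaring: 174 = c^2 + 134d^2 + 2cd√134. Since √134 ∉ Q this forces 2cd = 0. If d = 0 then √174 = c ∈ Q, contradicting 174 squarefree > 1. If c = 0 then 174 = 134d^2, so 134·174 = (134d)^2 is a perfect square in Q — but 134·174 = 23316 is not a perfect square (since 134 and 174 are distinct squarefree integers). Contradiction. Hence √174 ∉ Q(√134), so x^2 - 174 stays irreducible over Q(√134) and [Q(√134, √174) : Q(√134)] = 2. By the tower law, [Q(√134, √174) : Q] = 2 · 2 = 4.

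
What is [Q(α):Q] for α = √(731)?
[Q(α):Q] = 2

[Q(α):Q] equals the degree of the minimal polynomial of α. Here α^2 = 731 and x^2 - 731 is irreducible (d = 731 is squarefree, ≠ 1, hence not a square), so deg(m_α) = 2. Thus [Q(α):Q] = 2.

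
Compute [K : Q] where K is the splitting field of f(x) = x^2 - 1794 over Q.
[K : Q] = 2

f(x) = x^2 - 1794 factors as (x - √1794)(x + √1794). The splitting field is K = Q(√1794). Since 1794 is squarefree and > 1, it is not a perfect square, so x^2 - 1794 is irreducible over Q and [Q(√1794) : Q] = 2. Hence [K : Q] = 2.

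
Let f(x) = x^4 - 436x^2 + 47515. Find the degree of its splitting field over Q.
[K : Q] = 4

Solving the quadratic in x^2: x^2 = (436 ± √(436^2 - 4·47515))/2 = (436 ± √36)/2 = (436 ± 6)/2, giving x^2 = 215 or x^2 = 221. So f(x) = (x^2 - 215)(x^2 - 221) and the roots of f are ±√215, ±√221. Hence the splitting field is K = Q(√215, √221). Since 215 and 221 are distinct squarefree integers > 1, their product 47515 is not a perfect square, so √221 ∉ Q(√215). By the tower law [K:Q] = [Q(√215,√221):Q(√215)] · [Q(√215):Q] = 2 · 2 = 4.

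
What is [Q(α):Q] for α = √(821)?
[Q(α):Q] = 2

[Q(α):Q] equals the degree of the minimal polynomial of α. Here α^2 = 821 and x^2 - 821 is irreducible (d = 821 is squarefree, ≠ 1, hence not a square), so deg(m_α) = 2. Thus [Q(α):Q] = 2.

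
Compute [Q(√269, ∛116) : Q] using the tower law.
[Q(√269, ∛116) : Q] = 6

Let L = Q(√269, ∛116). Since Q(√269) ⊂ L and [Q(√269):Q] = 2, the tower law gives 2 | [L:Q]. Likewise Q(∛116) ⊂ L with [Q(∛116):Q] = 3 (because 116 is not a perfect cube), so 3 | [L:Q]. As gcd(2,3) = 1, [L:Q] is divisible by 6. Conversely L is generated over Q by √269 and ∛116, so [L:Q] ≤ 2·3 = 6. Therefore [Q(√269, ∛116) : Q] = 6.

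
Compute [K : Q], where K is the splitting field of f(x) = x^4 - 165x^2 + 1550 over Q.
[K : Q] = 4

Solving the quadratic in x^2: x^2 = (165 ± √(165^2 - 4·1550))/2 = (165 ± √21025)/2 = (165 ± 145)/2, giving x^2 = 155 or x^2 = 10. So f(x) = (x^2 - 155)(x^2 - 10) and the roots of f are ±√155, ±√10. Hence the splitting field is K = Q(√155, √10). Since 155 and 10 are distinct squarefree integers > 1, their product 1550 is not a perfect square, so √10 ∉ Q(√155). By the tower law [K:Q] = [Q(√155,√10):Q(√155)] · [Q(√155):Q] = 2 · 2 = 4.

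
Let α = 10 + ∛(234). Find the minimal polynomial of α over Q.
m_α(x) = x^3 - 30x^2 + 300x - 1234

Set β = α - 10 = ∛(234), so β^3 = 234. Then (α - 10)^3 - 234 = 0, i.e. α is a root of g(x) = (x - 10)^3 - 234 = x^3 - 30x^2 + 300x - 1234. Since g(x) = h(x - 10) where h(x) = x^3 - 234, and h is irreducible over Q (because 234 is not a perfect cube, so h has no rational root, and a monic cubic with no rational root is irreducible), g is also irreducible (irreducibility is preserved under the substitution x → x - 10). Hence m_α(x) = x^3 - 30x^2 + 300x - 1234.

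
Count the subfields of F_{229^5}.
F_{229^5} has 2 subfields

The subfields of F_{p^n} are exactly the fields F_{p^d} for d | n (each is the fixed field of the unique index-d subgroup of Gal(F_{p^n}/F_p) ≅ Z/nZ). The divisors of n = 5 are {1, 5}, giving 2 subfields: F_{229^1}, F_{229^5}.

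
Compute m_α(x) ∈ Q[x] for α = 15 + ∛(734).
m_α(x) = x^3 - 45x^2 + 675x - 4109

Set β = α - 15 = ∛(734), so β^3 = 734. Then (α - 15)^3 - 734 = 0, i.e. α is a root of g(x) = (x - 15)^3 - 734 = x^3 - 45x^2 + 675x - 4109. Since g(x) = h(x - 15) where h(x) = x^3 - 734, and h is irreducible over Q (because 734 is not a perfect cube, so h has no rational root, and a monic cubic with no rational root is irreducible), g is also irreducible (irreducibility is preserved under the substitution x → x - 15). Hence m_α(x) = x^3 - 45x^2 + 675x - 4109.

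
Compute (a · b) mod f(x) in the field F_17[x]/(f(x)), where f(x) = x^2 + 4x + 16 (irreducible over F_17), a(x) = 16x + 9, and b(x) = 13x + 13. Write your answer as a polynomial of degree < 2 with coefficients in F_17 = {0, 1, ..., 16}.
a · b ≡ 3x + 2 (mod f(x))

Multiply in F_17[x]: a(x)·b(x) = (16x + 9)·(13x + 13) = 4x^2 + 2x + 15. This has degree ≥ 2, so divide by f(x) over F_17: 4x^2 + 2x + 15 = (4)·(x^2 + 4x + 16) + (3x + 2). Hence a·b ≡ 3x + 2 (mod f). (F_17[x]/(f) is a field with 17^2 = 289 elements since f is irreducible of degree 2.)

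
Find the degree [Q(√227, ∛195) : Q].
[Q(√227, ∛195) : Q] = 6

Let L = Q(√227, ∛195). Since Q(√227) ⊂ L and [Q(√227):Q] = 2, the tower law gives 2 | [L:Q]. Likewise Q(∛195) ⊂ L with [Q(∛195):Q] = 3 (because 195 is not a perfect cube), so 3 | [L:Q]. As gcd(2,3) = 1, [L:Q] is divisible by 6. Conversely L is generated over Q by √227 and ∛195, so [L:Q] ≤ 2·3 = 6. Therefore [Q(√227, ∛195) : Q] = 6.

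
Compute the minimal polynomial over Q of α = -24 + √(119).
m_α(x) = x^2 + 48x + 457

From α + 24 = √(119), squaring gives (α + 24)^2 = 119, i.e. α^2 + 48α + 576 = 119, so α^2 + 48α + 457 = 0. The discriminant of x^2 + 48x + 457 is (48)^2 - 4·(457) = 2304 - 1828 = 476, and 4·(119) is not a perfect square in Q since 119 is squarefree and ≠ 1. Hence x^2 + 48x + 457 is irreducible over Q and is the minimal polynomial of α.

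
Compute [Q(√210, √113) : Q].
[Q(√210, √113) : Q] = 4

[Q(√210):Q] = 2 (min poly x^2 - 210, irreducible since 210 is squarefree > 1). For the top step, suppose √113 ∈ Q(√210), say √113 = c + d√210 with c, d ∈ Q. Squaring: 113 = c^2 + 210d^2 + 2cd√210. Since √210 ∉ Q this forces 2cd = 0. If d = 0 then √113 = c ∈ Q, contradicting 113 squarefree > 1. If c = 0 then 113 = 210d^2, so 210·113 = (210d)^2 is a perfect square in Q — but 210·113 = 23730 is not a perfect square (since 210 and 113 are distinct squarefree integers). Contradiction. Hence √113 ∉ Q(√210), so x^2 - 113 stays irreducible over Q(√210) and [Q(√210, √113) : Q(√210)] = 2. By the tower law, [Q(√210, √113) : Q] = 2 · 2 = 4.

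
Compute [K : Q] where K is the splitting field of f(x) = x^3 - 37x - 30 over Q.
[K : Q] = 6

By the rational root test, any rational root of the monic integer polynomial f(x) = x^3 - 37x - 30 must be an integer dividing the constant term -30, i.e. one of ±{1, 2, 3, 5, 6, 10, 15, 30}. Evaluating: f(1) = -66, f(-1) = 6, f(2) = -96, f(-2) = 36, f(3) = -114, f(-3) = 54, f(5) = -90, f(-5) = 30, f(6) = -36, f(-6) = -24, f(10) = 600, f(-10) = -660, f(15) = 2790, f(-15) = -2850, f(30) = 25860, f(-30) = -25920; none is 0, so f has no rational root and is therefore irreducible over Q (a cubic with no linear factor over a field is irreducible). For an irreducible cubic, the Galois group is A_3 or S_3 according as the discriminant disc(f) = -4a^3 - 27b^2 = -4·(-37)^3 - 27·(-30)^2 = 178312 is or is not a square in Q. Here disc(f) = 178312 is not a perfect square in Q, so the Galois group of f over Q is not contained in A_3 and must be all of S_3. The splitting field has degree |S_3| = 6 over Q, so [K : Q] = 6.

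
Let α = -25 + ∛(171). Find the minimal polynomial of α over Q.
m_α(x) = x^3 + 75x^2 + 1875x + 15454

Set β = α + 25 = ∛(171), so β^3 = 171. Then (α + 25)^3 - 171 = 0, i.e. α is a root of g(x) = (x + 25)^3 - 171 = x^3 + 75x^2 + 1875x + 15454. Since g(x) = h(x + 25) where h(x) = x^3 - 171, and h is irreducible over Q (because 171 is not a perfect cube, so h has no rational root, and a monic cubic with no rational root is irreducible), g is also irreducible (irreducibility is preserved under the substitution x → x + 25). Hence m_α(x) = x^3 + 75x^2 + 1875x + 15454.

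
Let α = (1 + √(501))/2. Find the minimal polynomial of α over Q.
m_α(x) = x^2 - x - 125

From 2α - 1 = √(501), squaring gives (2α - 1)^2 = 501, i.e. 4α^2 - 4α + 1 = 501, so α^2 - α + (1 - 501)/4 = 0. Since 501 ≡ 1 (mod 4), (1 - 501)/4 = -125 ∈ Z. The polynomial x^2 - x - 125 has discriminant 1 - 4·(-125) = 501, which is not a perfect square in Q (d = 501 is squarefree and ≠ 1), so x^2 - x - 125 is irreducible over Q. It is the minimal polynomial of α.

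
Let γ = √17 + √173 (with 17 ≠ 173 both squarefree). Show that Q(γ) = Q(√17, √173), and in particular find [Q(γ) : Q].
[Q(γ) : Q] = 4 (equivalently, Q(γ) = Q(√17, √173))

Obviously Q(γ) ⊆ Q(√17, √173), and [Q(√17, √173):Q] = 4 (since 17, 173 are distinct squarefree integers > 1 with 2941 not a perfect square). To show equality we compute the minimal polynomial of γ. From γ = √17 + √173: γ^2 = 17 + 2√(2941) + 173 = 190 + 2√(2941), so γ^2 - 190 = 2√(2941); squaring, (γ^2 - 190)^2 = 4·2941, i.e. γ^4 - 380γ^2 + 36100 - 11764 = 0, i.e. γ^4 - 380γ^2 + 24336 = 0. So γ is a root of x^4 - 380x^2 + 24336. This polynomial is irreducible over Q: it has no rational root (each ±√17 ± √173 is irrational), and any factorization into two quadratics over Q would force √(2941) ∈ Q (pairing opposite roots) or √17, √173 ∈ Q (other pairings), all impossible. Hence [Q(γ):Q] = 4 = [Q(√17, √173):Q], so Q(γ) = Q(√17, √173).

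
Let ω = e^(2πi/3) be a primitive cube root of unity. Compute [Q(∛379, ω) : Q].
[Q(∛379, ω) : Q] = 6

[Q(∛379):Q] = 3 (min poly x^3 - 379, irreducible since 379 is not a perfect cube). [Q(ω):Q] = 2 (min poly x^2 + x + 1). Since Q(∛379) ⊂ R and ω ∉ R, we have ω ∉ Q(∛379), so x^2 + x + 1 remains irreducible over Q(∛379) and [Q(∛379, ω) : Q(∛379)] = 2. By the tower law, [Q(∛379, ω) : Q] = 3 · 2 = 6. (In fact Q(∛379, ω) is the splitting field of x^3 - 379 over Q.)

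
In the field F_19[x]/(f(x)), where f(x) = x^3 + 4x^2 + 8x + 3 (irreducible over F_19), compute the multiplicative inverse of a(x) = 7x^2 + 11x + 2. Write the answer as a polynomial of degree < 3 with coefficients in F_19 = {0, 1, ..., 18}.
a(x)^(-1) ≡ 11x^2 + 17x + 3 (mod f(x))

Since f is irreducible over F_19, F_19[x]/(f) is a field and a(x) ≠ 0 has an inverse. Apply the extended Euclidean algorithm to f(x) and a(x) in F_19[x]: f(x) = (11x + 5)·a(x) + (7x + 12);  a(x) = (x + 8)·(7x + 12) + (1). The last nonzero remainder is the constant 1 = gcd(f, a) in F_19. Back-substituting through the division chain expresses 1 = s(x)·a(x) + t(x)·f(x) with s(x) ≡ 11x^2 + 17x + 3 (mod f), so a(x)^(-1) ≡ s(x) = 11x^2 + 17x + 3 (mod f). Check: (7x^2 + 11x + 2)·(11x^2 + 17x + 3) = x^4 + 12x^3 + 2x^2 + 10x + 6 ≡ 1 (mod x^3 + 4x^2 + 8x + 3).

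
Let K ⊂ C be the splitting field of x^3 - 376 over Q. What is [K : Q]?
[K : Q] = 6

The roots of x^3 - 376 are ∛376, ω∛376, ω^2∛376 where ω = e^(2πi/3) is a primitive cube root of unity, so K = Q(∛376, ω). Now [Q(∛376):Q] = 3 (since 376 is not a perfect cube, x^3 - 376 is irreducible) and [Q(ω):Q] = 2. Both 2 and 3 divide [K:Q], and [K:Q] ≤ 3·2 = 6, so [K:Q] = 6. (Equivalently: Q(∛376) ⊂ R but ω ∉ R, so [K : Q(∛376)] = 2.)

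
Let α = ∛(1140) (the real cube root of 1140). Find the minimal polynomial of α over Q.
m_α(x) = x^3 - 1140

α satisfies α^3 = 1140, so x^3 - 1140 annihilates α. By the rational root test, a rational root p/q (in lowest terms) of x^3 - 1140 would satisfy p^3 = 1140 q^3, forcing q = 1 and p^3 = 1140; but 1140 is not a perfect cube, contradiction. A monic cubic over Q with no rational root is irreducible (any nontrivial factorization would include a linear factor). Hence x^3 - 1140 is the minimal polynomial of α, and in particular [Q(α):Q] = 3.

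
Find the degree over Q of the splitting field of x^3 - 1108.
[K : Q] = 6

The roots of x^3 - 1108 are ∛1108, ω∛1108, ω^2∛1108 where ω = e^(2πi/3) is a primitive cube root of unity, so K = Q(∛1108, ω). Now [Q(∛1108):Q] = 3 (since 1108 is not a perfect cube, x^3 - 1108 is irreducible) and [Q(ω):Q] = 2. Both 2 and 3 divide [K:Q], and [K:Q] ≤ 3·2 = 6, so [K:Q] = 6. (Equivalently: Q(∛1108) ⊂ R but ω ∉ R, so [K : Q(∛1108)] = 2.)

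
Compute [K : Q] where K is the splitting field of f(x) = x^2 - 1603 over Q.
[K : Q] = 2

f(x) = x^2 - 1603 factors as (x - √1603)(x + √1603). The splitting field is K = Q(√1603). Since 1603 is squarefree and > 1, it is not a perfect square, so x^2 - 1603 is irreducible over Q and [Q(√1603) : Q] = 2. Hence [K : Q] = 2.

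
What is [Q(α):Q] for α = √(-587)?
[Q(α):Q] = 2

[Q(α):Q] equals the degree of the minimal polynomial of α. Here α^2 = -587 and x^2 + 587 is irreducible (d = -587 is squarefree, ≠ 1, hence not a square), so deg(m_α) = 2. Thus [Q(α):Q] = 2.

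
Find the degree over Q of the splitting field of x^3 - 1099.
[K : Q] = 6

The roots of x^3 - 1099 are ∛1099, ω∛1099, ω^2∛1099 where ω = e^(2πi/3) is a primitive cube root of unity, so K = Q(∛1099, ω). Now [Q(∛1099):Q] = 3 (since 1099 is not a perfect cube, x^3 - 1099 is irreducible) and [Q(ω):Q] = 2. Both 2 and 3 divide [K:Q], and [K:Q] ≤ 3·2 = 6, so [K:Q] = 6. (Equivalently: Q(∛1099) ⊂ R but ω ∉ R, so [K : Q(∛1099)] = 2.)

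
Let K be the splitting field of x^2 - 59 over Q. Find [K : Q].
[K : Q] = 2

f(x) = x^2 - 59 factors as (x - √59)(x + √59). The splitting field is K = Q(√59). Since 59 is squarefree and > 1, it is not a perfect square, so x^2 - 59 is irreducible over Q and [Q(√59) : Q] = 2. Hence [K : Q] = 2.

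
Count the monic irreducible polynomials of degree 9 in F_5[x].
There are 217000 monic irreducible polynomials of degree 9 over F_5

Each element of F_{5^9} that lies in no proper subfield is a root of exactly one monic irreducible of degree 9 over F_5, and each such polynomial has 9 distinct roots in F_{5^9}. By Möbius inversion the count is N_5(9) = (1/9) Σ_{d|9} μ(9/d) · 5^d = (1/9)(μ(9)·5^1 + μ(3)·5^3 + μ(1)·5^9) = 1953000/9 = 217000.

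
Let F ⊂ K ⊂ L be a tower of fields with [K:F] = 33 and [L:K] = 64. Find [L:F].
[L:F] = 2112

The tower law says that for any tower of field extensions F ⊂ K ⊂ L with finite degrees, [L:F] = [L:K] · [K:F]. Here this gives [L:F] = 64 · 33 = 2112.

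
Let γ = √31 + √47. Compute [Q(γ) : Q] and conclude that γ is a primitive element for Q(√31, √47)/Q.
[Q(γ) : Q] = 4 (equivalently, Q(γ) = Q(√31, √47))

Obviously Q(γ) ⊆ Q(√31, √47), and [Q(√31, √47):Q] = 4 (since 31, 47 are distinct squarefree integers > 1 with 1457 not a perfect square). To show equality we compute the minimal polynomial of γ. From γ = √31 + √47: γ^2 = 31 + 2√(1457) + 47 = 78 + 2√(1457), so γ^2 - 78 = 2√(1457); squaring, (γ^2 - 78)^2 = 4·1457, i.e. γ^4 - 156γ^2 + 6084 - 5828 = 0, i.e. γ^4 - 156γ^2 + 256 = 0. So γ is a root of x^4 - 156x^2 + 256. This polynomial is irreducible over Q: it has no rational root (each ±√31 ± √47 is irrational), and any factorization into two quadratics over Q would force √(1457) ∈ Q (pairing opposite roots) or √31, √47 ∈ Q (other pairings), all impossible. Hence [Q(γ):Q] = 4 = [Q(√31, √47):Q], so Q(γ) = Q(√31, √47).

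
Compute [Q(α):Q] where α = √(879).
[Q(α):Q] = 2

[Q(α):Q] equals the degree of the minimal polynomial of α. Here α^2 = 879 and x^2 - 879 is irreducible (d = 879 is squarefree, ≠ 1, hence not a square), so deg(m_α) = 2. Thus [Q(α):Q] = 2.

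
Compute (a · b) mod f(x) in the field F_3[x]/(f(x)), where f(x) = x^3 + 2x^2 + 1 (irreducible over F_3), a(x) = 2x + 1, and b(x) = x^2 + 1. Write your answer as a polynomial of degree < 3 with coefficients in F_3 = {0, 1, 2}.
a · b ≡ 2x + 2 (mod f(x))

Multiply in F_3[x]: a(x)·b(x) = (2x + 1)·(x^2 + 1) = 2x^3 + x^2 + 2x + 1. This has degree ≥ 3, so divide by f(x) over F_3: 2x^3 + x^2 + 2x + 1 = (2)·(x^3 + 2x^2 + 1) + (2x + 2). Hence a·b ≡ 2x + 2 (mod f). (F_3[x]/(f) is a field with 3^3 = 27 elements since f is irreducible of degree 3.)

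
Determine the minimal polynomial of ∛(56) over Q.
m_α(x) = x^3 - 56

α satisfies α^3 = 56, so x^3 - 56 annihilates α. By the rational root test, a rational root p/q (in lowest terms) of x^3 - 56 would satisfy p^3 = 56 q^3, forcing q = 1 and p^3 = 56; but 56 is not a perfect cube, contradiction. A monic cubic over Q with no rational root is irreducible (any nontrivial factorization would include a linear factor). Hence x^3 - 56 is the minimal polynomial of α, and in particular [Q(α):Q] = 3.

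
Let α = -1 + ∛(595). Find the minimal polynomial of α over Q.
m_α(x) = x^3 + 3x^2 + 3x - 594

Set β = α + 1 = ∛(595), so β^3 = 595. Then (α + 1)^3 - 595 = 0, i.e. α is a root of g(x) = (x + 1)^3 - 595 = x^3 + 3x^2 + 3x - 594. Since g(x) = h(x + 1) where h(x) = x^3 - 595, and h is irreducible over Q (because 595 is not a perfect cube, so h has no rational root, and a monic cubic with no rational root is irreducible), g is also irreducible (irreducibility is preserved under the substitution x → x + 1). Hence m_α(x) = x^3 + 3x^2 + 3x - 594.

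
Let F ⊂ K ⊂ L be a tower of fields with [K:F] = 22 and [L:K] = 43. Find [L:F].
[L:F] = 946

The tower law says that for any tower of field extensions F ⊂ K ⊂ L with finite degrees, [L:F] = [L:K] · [K:F]. Here this gives [L:F] = 43 · 22 = 946.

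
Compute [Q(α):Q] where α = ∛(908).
[Q(α):Q] = 3

The minimal polynomial of α is x^3 - 908, irreducible over Q since 908 is not a perfect cube (so x^3 - 908 has no rational root). Hence [Q(α):Q] = deg(m_α) = 3.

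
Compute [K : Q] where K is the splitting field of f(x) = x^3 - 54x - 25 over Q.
[K : Q] = 6

By the rational root test, any rational root of the monic integer polynomial f(x) = x^3 - 54x - 25 must be an integer dividing the constant term -25, i.e. one of ±{1, 5, 25}. Evaluating: f(1) = -78, f(-1) = 28, f(5) = -170, f(-5) = 120, f(25) = 14250, f(-25) = -14300; none is 0, so f has no rational root and is therefore irreducible over Q (a cubic with no linear factor over a field is irreducible). For an irreducible cubic, the Galois group is A_3 or S_3 according as the discriminant disc(f) = -4a^3 - 27b^2 = -4·(-54)^3 - 27·(-25)^2 = 612981 is or is not a square in Q. Here disc(f) = 612981 is not a perfect square in Q, so the Galois group of f over Q is not contained in A_3 and must be all of S_3. The splitting field has degree |S_3| = 6 over Q, so [K : Q] = 6.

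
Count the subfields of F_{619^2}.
F_{619^2} has 2 subfields

The subfields of F_{p^n} are exactly the fields F_{p^d} for d | n (each is the fixed field of the unique index-d subgroup of Gal(F_{p^n}/F_p) ≅ Z/nZ). The divisors of n = 2 are {1, 2}, giving 2 subfields: F_{619^1}, F_{619^2}.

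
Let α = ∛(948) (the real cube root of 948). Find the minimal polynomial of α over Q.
m_α(x) = x^3 - 948

α satisfies α^3 = 948, so x^3 - 948 annihilates α. By the rational root test, a rational root p/q (in lowest terms) of x^3 - 948 would satisfy p^3 = 948 q^3, forcing q = 1 and p^3 = 948; but 948 is not a perfect cube, contradiction. A monic cubic over Q with no rational root is irreducible (any nontrivial factorization would include a linear factor). Hence x^3 - 948 is the minimal polynomial of α, and in particular [Q(α):Q] = 3.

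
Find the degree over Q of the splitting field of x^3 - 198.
[K : Q] = 6

The roots of x^3 - 198 are ∛198, ω∛198, ω^2∛198 where ω = e^(2πi/3) is a primitive cube root of unity, so K = Q(∛198, ω). Now [Q(∛198):Q] = 3 (since 198 is not a perfect cube, x^3 - 198 is irreducible) and [Q(ω):Q] = 2. Both 2 and 3 divide [K:Q], and [K:Q] ≤ 3·2 = 6, so [K:Q] = 6. (Equivalently: Q(∛198) ⊂ R but ω ∉ R, so [K : Q(∛198)] = 2.)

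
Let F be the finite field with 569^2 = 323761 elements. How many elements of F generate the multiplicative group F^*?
There are φ(323760) = 80640 primitive elements

F_q^* is cyclic of order q - 1 = 323760. A cyclic group of order m has exactly φ(m) generators. Here m = 323760 = 2^4 · 3 · 5 · 19 · 71, so the number of primitive elements is φ(323760) = 80640.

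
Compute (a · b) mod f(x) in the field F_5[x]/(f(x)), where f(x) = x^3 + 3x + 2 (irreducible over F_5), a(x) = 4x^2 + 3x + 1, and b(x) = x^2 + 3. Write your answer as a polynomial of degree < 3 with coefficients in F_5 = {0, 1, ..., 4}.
a · b ≡ x^2 + 2x + 2 (mod f(x))

Multiply in F_5[x]: a(x)·b(x) = (4x^2 + 3x + 1)·(x^2 + 3) = 4x^4 + 3x^3 + 3x^2 + 4x + 3. This has degree ≥ 3, so divide by f(x) over F_5: 4x^4 + 3x^3 + 3x^2 + 4x + 3 = (4x + 3)·(x^3 + 3x + 2) + (x^2 + 2x + 2). Hence a·b ≡ x^2 + 2x + 2 (mod f). (F_5[x]/(f) is a field with 5^3 = 125 elements since f is irreducible of degree 3.)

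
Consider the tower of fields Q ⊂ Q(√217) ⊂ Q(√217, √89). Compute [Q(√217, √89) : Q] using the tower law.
[Q(√217, √89) : Q] = 4

[Q(√217):Q] = 2 (min poly x^2 - 217, irreducible since 217 is squarefree > 1). For the top step, suppose √89 ∈ Q(√217), say √89 = c + d√217 with c, d ∈ Q. Squaring: 89 = c^2 + 217d^2 + 2cd√217. Since √217 ∉ Q this forces 2cd = 0. If d = 0 then √89 = c ∈ Q, contradicting 89 squarefree > 1. If c = 0 then 89 = 217d^2, so 217·89 = (217d)^2 is a perfect square in Q — but 217·89 = 19313 is not a perfect square (since 217 and 89 are distinct squarefree integers). Contradiction. Hence √89 ∉ Q(√217), so x^2 - 89 stays irreducible over Q(√217) and [Q(√217, √89) : Q(√217)] = 2. By the tower law, [Q(√217, √89) : Q] = 2 · 2 = 4.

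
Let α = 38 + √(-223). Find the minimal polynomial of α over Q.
m_α(x) = x^2 - 76x + 1667

From α - 38 = √(-223), squaring gives (α - 38)^2 = -223, i.e. α^2 - 76α + 1444 = -223, so α^2 - 76α + 1667 = 0. The discriminant of x^2 - 76x + 1667 is (-76)^2 - 4·(1667) = 5776 - 6668 = -892, and 4·(-223) is not a perfect square in Q since -223 is squarefree and ≠ 1. Hence x^2 - 76x + 1667 is irreducible over Q and is the minimal polynomial of α.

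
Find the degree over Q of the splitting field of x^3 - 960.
[K : Q] = 6

The roots of x^3 - 960 are ∛960, ω∛960, ω^2∛960 where ω = e^(2πi/3) is a primitive cube root of unity, so K = Q(∛960, ω). Now [Q(∛960):Q] = 3 (since 960 is not a perfect cube, x^3 - 960 is irreducible) and [Q(ω):Q] = 2. Both 2 and 3 divide [K:Q], and [K:Q] ≤ 3·2 = 6, so [K:Q] = 6. (Equivalently: Q(∛960) ⊂ R but ω ∉ R, so [K : Q(∛960)] = 2.)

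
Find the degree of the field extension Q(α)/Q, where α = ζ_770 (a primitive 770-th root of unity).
[Q(α):Q] = 240

The minimal polynomial of ζ_770 over Q is the 770-th cyclotomic polynomial Φ_770(x), which is irreducible over Q and has degree φ(770) = 240. Hence [Q(α):Q] = φ(770) = 240.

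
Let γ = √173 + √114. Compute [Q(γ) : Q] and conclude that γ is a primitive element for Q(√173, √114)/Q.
[Q(γ) : Q] = 4 (equivalently, Q(γ) = Q(√173, √114))

Obviously Q(γ) ⊆ Q(√173, √114), and [Q(√173, √114):Q] = 4 (since 173, 114 are distinct squarefree integers > 1 with 19722 not a perfect square). To show equality we compute the minimal polynomial of γ. From γ = √173 + √114: γ^2 = 173 + 2√(19722) + 114 = 287 + 2√(19722), so γ^2 - 287 = 2√(19722); squaring, (γ^2 - 287)^2 = 4·19722, i.e. γ^4 - 574γ^2 + 82369 - 78888 = 0, i.e. γ^4 - 574γ^2 + 3481 = 0. So γ is a root of x^4 - 574x^2 + 3481. This polynomial is irreducible over Q: it has no rational root (each ±√173 ± √114 is irrational), and any factorization into two quadratics over Q would force √(19722) ∈ Q (pairing opposite roots) or √173, √114 ∈ Q (other pairings), all impossible. Hence [Q(γ):Q] = 4 = [Q(√173, √114):Q], so Q(γ) = Q(√173, √114).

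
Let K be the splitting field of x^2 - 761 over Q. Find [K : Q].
[K : Q] = 2

f(x) = x^2 - 761 factors as (x - √761)(x + √761). The splitting field is K = Q(√761). Since 761 is squarefree and > 1, it is not a perfect square, so x^2 - 761 is irreducible over Q and [Q(√761) : Q] = 2. Hence [K : Q] = 2.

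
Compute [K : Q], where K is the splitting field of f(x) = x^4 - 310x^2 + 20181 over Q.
[K : Q] = 4

Solving the quadratic in x^2: x^2 = (310 ± √(310^2 - 4·20181))/2 = (310 ± √15376)/2 = (310 ± 124)/2, giving x^2 = 217 or x^2 = 93. So f(x) = (x^2 - 217)(x^2 - 93) and the roots of f are ±√217, ±√93. Hence the splitting field is K = Q(√217, √93). Since 217 and 93 are distinct squarefree integers > 1, their product 20181 is not a perfect square, so √93 ∉ Q(√217). By the tower law [K:Q] = [Q(√217,√93):Q(√217)] · [Q(√217):Q] = 2 · 2 = 4.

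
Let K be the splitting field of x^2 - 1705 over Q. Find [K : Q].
[K : Q] = 2

f(x) = x^2 - 1705 factors as (x - √1705)(x + √1705). The splitting field is K = Q(√1705). Since 1705 is squarefree and > 1, it is not a perfect square, so x^2 - 1705 is irreducible over Q and [Q(√1705) : Q] = 2. Hence [K : Q] = 2.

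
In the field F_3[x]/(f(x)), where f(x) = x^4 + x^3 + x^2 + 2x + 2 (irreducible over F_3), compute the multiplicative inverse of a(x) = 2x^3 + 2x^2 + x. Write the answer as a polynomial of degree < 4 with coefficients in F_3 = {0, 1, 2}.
a(x)^(-1) ≡ 2x^3 + 2x^2 + 1 (mod f(x))

Since f is irreducible over F_3, F_3[x]/(f) is a field and a(x) ≠ 0 has an inverse. Apply the extended Euclidean algorithm to f(x) and a(x) in F_3[x]: f(x) = (2x)·a(x) + (2x^2 + 2x + 2);  a(x) = (x)·(2x^2 + 2x + 2) + (2x);  (2x^2 + 2x + 2) = (x + 1)·(2x) + (2). The last nonzero remainder is the constant 2 = gcd(f, a) in F_3. Back-substituting through the division chain expresses 2 = s(x)·a(x) + t(x)·f(x) with s(x) ≡ x^3 + x^2 + 2 (mod f), so (x^3 + x^2 + 2)·a(x) ≡ 2 (mod f). Multiplying by 2^(-1) ≡ 2 in F_3 gives a(x)^(-1) ≡ 2·(x^3 + x^2 + 2) ≡ 2x^3 + 2x^2 + 1 (mod f). Check: (2x^3 + 2x^2 + x)·(2x^3 + 2x^2 + 1) = x^6 + 2x^5 + x^3 + 2x^2 + x ≡ 1 (mod x^4 + x^3 + x^2 + 2x + 2).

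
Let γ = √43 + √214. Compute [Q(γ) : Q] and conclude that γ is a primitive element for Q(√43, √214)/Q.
[Q(γ) : Q] = 4 (equivalently, Q(γ) = Q(√43, √214))

Obviously Q(γ) ⊆ Q(√43, √214), and [Q(√43, √214):Q] = 4 (since 43, 214 are distinct squarefree integers > 1 with 9202 not a perfect square). To show equality we compute the minimal polynomial of γ. From γ = √43 + √214: γ^2 = 43 + 2√(9202) + 214 = 257 + 2√(9202), so γ^2 - 257 = 2√(9202); squaring, (γ^2 - 257)^2 = 4·9202, i.e. γ^4 - 514γ^2 + 66049 - 36808 = 0, i.e. γ^4 - 514γ^2 + 29241 = 0. So γ is a root of x^4 - 514x^2 + 29241. This polynomial is irreducible over Q: it has no rational root (each ±√43 ± √214 is irrational), and any factorization into two quadratics over Q would force √(9202) ∈ Q (pairing opposite roots) or √43, √214 ∈ Q (other pairings), all impossible. Hence [Q(γ):Q] = 4 = [Q(√43, √214):Q], so Q(γ) = Q(√43, √214).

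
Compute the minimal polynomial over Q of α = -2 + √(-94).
m_α(x) = x^2 + 4x + 98

From α + 2 = √(-94), squaring gives (α + 2)^2 = -94, i.e. α^2 + 4α + 4 = -94, so α^2 + 4α + 98 = 0. The discriminant of x^2 + 4x + 98 is (4)^2 - 4·(98) = 16 - 392 = -376, and 4·(-94) is not a perfect square in Q since -94 is squarefree and ≠ 1. Hence x^2 + 4x + 98 is irreducible over Q and is the minimal polynomial of α.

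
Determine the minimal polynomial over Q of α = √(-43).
m_α(x) = x^2 + 43

α satisfies α^2 + 43 = 0, so x^2 + 43 annihilates α. Since d = -43 is squarefree and ≠ 1, it is not a perfect square in Q, so x^2 + 43 has no rational root and is therefore irreducible over Q (a degree-2 polynomial over a field is irreducible iff it has no root). Hence m_α(x) = x^2 + 43.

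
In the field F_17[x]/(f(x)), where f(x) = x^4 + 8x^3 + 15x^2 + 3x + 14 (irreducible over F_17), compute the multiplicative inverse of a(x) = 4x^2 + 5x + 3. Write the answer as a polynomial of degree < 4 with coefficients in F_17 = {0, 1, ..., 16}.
a(x)^(-1) ≡ 16x^3 + 15x^2 + 5x + 4 (mod f(x))

Since f is irreducible over F_17, F_17[x]/(f) is a field and a(x) ≠ 0 has an inverse. Apply the extended Euclidean algorithm to f(x) and a(x) in F_17[x]: f(x) = (13x^2 + 7x + 15)·a(x) + (9x + 3);  a(x) = (8x + 13)·(9x + 3) + (15). The last nonzero remainder is the constant 15 = gcd(f, a) in F_17. Back-substituting through the division chain expresses 15 = s(x)·a(x) + t(x)·f(x) with s(x) ≡ 2x^3 + 4x^2 + 7x + 9 (mod f), so (2x^3 + 4x^2 + 7x + 9)·a(x) ≡ 15 (mod f). Multiplying by 15^(-1) ≡ 8 in F_17 gives a(x)^(-1) ≡ 8·(2x^3 + 4x^2 + 7x + 9) ≡ 16x^3 + 15x^2 + 5x + 4 (mod f). Check: (4x^2 + 5x + 3)·(16x^3 + 15x^2 + 5x + 4) = 13x^5 + 4x^4 + 7x^3 + x^2 + x + 12 ≡ 1 (mod x^4 + 8x^3 + 15x^2 + 3x + 14).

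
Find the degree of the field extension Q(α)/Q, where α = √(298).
[Q(α):Q] = 2

[Q(α):Q] equals the degree of the minimal polynomial of α. Here α^2 = 298 and x^2 - 298 is irreducible (d = 298 is squarefree, ≠ 1, hence not a square), so deg(m_α) = 2. Thus [Q(α):Q] = 2.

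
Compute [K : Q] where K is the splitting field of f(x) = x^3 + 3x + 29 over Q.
[K : Q] = 6

By the rational root test, any rational root of the monic integer polynomial f(x) = x^3 + 3x + 29 must be an integer dividing the constant term 29, i.e. one of ±{1, 29}. Evaluating: f(1) = 33, f(-1) = 25, f(29) = 24505, f(-29) = -24447; none is 0, so f has no rational root and is therefore irreducible over Q (a cubic with no linear factor over a field is irreducible). For an irreducible cubic, the Galois group is A_3 or S_3 according as the discriminant disc(f) = -4a^3 - 27b^2 = -4·(3)^3 - 27·(29)^2 = -22815 is or is not a square in Q. Here disc(f) = -22815 is not a perfect square in Q, so the Galois group of f over Q is not contained in A_3 and must be all of S_3. The splitting field has degree |S_3| = 6 over Q, so [K : Q] = 6.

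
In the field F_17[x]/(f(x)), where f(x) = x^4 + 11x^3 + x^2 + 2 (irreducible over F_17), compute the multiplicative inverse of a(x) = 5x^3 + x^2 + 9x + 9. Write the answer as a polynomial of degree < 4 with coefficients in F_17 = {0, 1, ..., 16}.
a(x)^(-1) ≡ 2x^3 + 9x^2 + 3 (mod f(x))

Since f is irreducible over F_17, F_17[x]/(f) is a field and a(x) ≠ 0 has an inverse. Apply the extended Euclidean algorithm to f(x) and a(x) in F_17[x]: f(x) = (7x + 11)·a(x) + (12x^2 + 8x + 5);  a(x) = (16x + 5)·(12x^2 + 8x + 5) + (8x + 1);  (12x^2 + 8x + 5) = (10x + 4)·(8x + 1) + (1). The last nonzero remainder is the constant 1 = gcd(f, a) in F_17. Back-substituting through the division chain expresses 1 = s(x)·a(x) + t(x)·f(x) with s(x) ≡ 2x^3 + 9x^2 + 3 (mod f), so a(x)^(-1) ≡ s(x) = 2x^3 + 9x^2 + 3 (mod f). Check: (5x^3 + x^2 + 9x + 9)·(2x^3 + 9x^2 + 3) = 10x^6 + 13x^5 + 10x^4 + 12x^3 + 16x^2 + 10x + 10 ≡ 1 (mod x^4 + 11x^3 + x^2 + 2).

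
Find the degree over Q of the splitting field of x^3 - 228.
[K : Q] = 6

The roots of x^3 - 228 are ∛228, ω∛228, ω^2∛228 where ω = e^(2πi/3) is a primitive cube root of unity, so K = Q(∛228, ω). Now [Q(∛228):Q] = 3 (since 228 is not a perfect cube, x^3 - 228 is irreducible) and [Q(ω):Q] = 2. Both 2 and 3 divide [K:Q], and [K:Q] ≤ 3·2 = 6, so [K:Q] = 6. (Equivalently: Q(∛228) ⊂ R but ω ∉ R, so [K : Q(∛228)] = 2.)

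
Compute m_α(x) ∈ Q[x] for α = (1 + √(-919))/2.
m_α(x) = x^2 - x + 230

From 2α - 1 = √(-919), squaring gives (2α - 1)^2 = -919, i.e. 4α^2 - 4α + 1 = -919, so α^2 - α + (1 + 919)/4 = 0. Since -919 ≡ 1 (mod 4), (1 + 919)/4 = 230 ∈ Z. The polynomial x^2 - x + 230 has discriminant 1 - 4·(230) = -919, which is not a perfect square in Q (d = -919 is squarefree and ≠ 1), so x^2 - x + 230 is irreducible over Q. It is the minimal polynomial of α.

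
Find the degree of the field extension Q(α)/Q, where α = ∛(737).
[Q(α):Q] = 3

The minimal polynomial of α is x^3 - 737, irreducible over Q since 737 is not a perfect cube (so x^3 - 737 has no rational root). Hence [Q(α):Q] = deg(m_α) = 3.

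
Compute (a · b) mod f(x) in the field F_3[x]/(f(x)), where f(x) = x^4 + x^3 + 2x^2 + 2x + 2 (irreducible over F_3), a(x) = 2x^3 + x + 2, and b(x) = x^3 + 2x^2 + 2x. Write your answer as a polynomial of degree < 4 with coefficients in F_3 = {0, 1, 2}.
a · b ≡ 2x + 2 (mod f(x))

Multiply in F_3[x]: a(x)·b(x) = (2x^3 + x + 2)·(x^3 + 2x^2 + 2x) = 2x^6 + x^5 + 2x^4 + x^3 + x. This has degree ≥ 4, so divide by f(x) over F_3: 2x^6 + x^5 + 2x^4 + x^3 + x = (2x^2 + 2x + 2)·(x^4 + x^3 + 2x^2 + 2x + 2) + (2x + 2). Hence a·b ≡ 2x + 2 (mod f). (F_3[x]/(f) is a field with 3^4 = 81 elements since f is irreducible of degree 4.)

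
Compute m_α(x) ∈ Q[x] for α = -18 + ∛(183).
m_α(x) = x^3 + 54x^2 + 972x + 5649

Set β = α + 18 = ∛(183), so β^3 = 183. Then (α + 18)^3 - 183 = 0, i.e. α is a root of g(x) = (x + 18)^3 - 183 = x^3 + 54x^2 + 972x + 5649. Since g(x) = h(x + 18) where h(x) = x^3 - 183, and h is irreducible over Q (because 183 is not a perfect cube, so h has no rational root, and a monic cubic with no rational root is irreducible), g is also irreducible (irreducibility is preserved under the substitution x → x + 18). Hence m_α(x) = x^3 + 54x^2 + 972x + 5649.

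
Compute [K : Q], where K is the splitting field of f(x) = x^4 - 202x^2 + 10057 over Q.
[K : Q] = 4

Solving the quadratic in x^2: x^2 = (202 ± √(202^2 - 4·10057))/2 = (202 ± √576)/2 = (202 ± 24)/2, giving x^2 = 89 or x^2 = 113. So f(x) = (x^2 - 89)(x^2 - 113) and the roots of f are ±√89, ±√113. Hence the splitting field is K = Q(√89, √113). Since 89 and 113 are distinct squarefree integers > 1, their product 10057 is not a perfect square, so √113 ∉ Q(√89). By the tower law [K:Q] = [Q(√89,√113):Q(√89)] · [Q(√89):Q] = 2 · 2 = 4.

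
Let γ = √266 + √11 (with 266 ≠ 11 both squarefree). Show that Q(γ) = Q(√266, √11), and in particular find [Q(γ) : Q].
[Q(γ) : Q] = 4 (equivalently, Q(γ) = Q(√266, √11))

Obviously Q(γ) ⊆ Q(√266, √11), and [Q(√266, √11):Q] = 4 (since 266, 11 are distinct squarefree integers > 1 with 2926 not a perfect square). To show equality we compute the minimal polynomial of γ. From γ = √266 + √11: γ^2 = 266 + 2√(2926) + 11 = 277 + 2√(2926), so γ^2 - 277 = 2√(2926); squaring, (γ^2 - 277)^2 = 4·2926, i.e. γ^4 - 554γ^2 + 76729 - 11704 = 0, i.e. γ^4 - 554γ^2 + 65025 = 0. So γ is a root of x^4 - 554x^2 + 65025. This polynomial is irreducible over Q: it has no rational root (each ±√266 ± √11 is irrational), and any factorization into two quadratics over Q would force √(2926) ∈ Q (pairing opposite roots) or √266, √11 ∈ Q (other pairings), all impossible. Hence [Q(γ):Q] = 4 = [Q(√266, √11):Q], so Q(γ) = Q(√266, √11).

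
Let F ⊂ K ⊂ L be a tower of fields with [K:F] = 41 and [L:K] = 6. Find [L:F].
[L:F] = 246

The tower law says that for any tower of field extensions F ⊂ K ⊂ L with finite degrees, [L:F] = [L:K] · [K:F]. Here this gives [L:F] = 6 · 41 = 246.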